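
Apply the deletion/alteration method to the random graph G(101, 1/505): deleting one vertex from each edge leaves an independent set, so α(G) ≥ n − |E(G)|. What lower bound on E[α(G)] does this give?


E[|E(G)|] = C(101, 2)·p = 5050 · (1/505) = 10.
E[α(G)] ≥ n − E[|E(G)|] = 101 − 10 = 91.
Numerically: ≈ 91.0000.
(This is only a lower bound; the true E[α(G)] may be larger.)

E[α(G)] ≥ 91 ≈ 91.0000.


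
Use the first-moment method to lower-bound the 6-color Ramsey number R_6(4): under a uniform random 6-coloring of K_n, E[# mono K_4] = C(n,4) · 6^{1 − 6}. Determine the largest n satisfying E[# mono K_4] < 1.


We need C(n, 4) · 6^{1 − 6} < 1, i.e. C(n, 4) < 6^{6 − 1} = 7776.
Check values of n near the boundary:
  n = 18: C(18, 4) = 3060; 3060 < 7776? YES
  n = 19: C(19, 4) = 3876; 3876 < 7776? YES
  n = 20: C(20, 4) = 4845; 4845 < 7776? YES
  n = 21: C(21, 4) = 5985; 5985 < 7776? YES
  n = 22: C(22, 4) = 7315; 7315 < 7776? YES
  n = 23: C(23, 4) = 8855; 8855 < 7776? NO
The largest n with C(n, 4) < 7776 is n = 22 (where E[X] = 7315/7776 ≈ 0.94072). Hence R_6(4) > 22, i.e. R_6(4) ≥ 23.

Largest n = 22; hence R_6(4) > 22.


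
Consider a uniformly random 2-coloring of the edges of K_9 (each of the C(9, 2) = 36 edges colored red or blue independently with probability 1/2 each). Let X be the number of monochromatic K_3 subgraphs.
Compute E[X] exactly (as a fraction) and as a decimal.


Let X = Σ_S X_S over the C(9, 3) = 84 subsets S of size 3, where X_S = 1 if the K_3 on S is monochromatic.
For a fixed S, the K_3 on S has C(3, 2) = 3 edges. P[all 3 edges red] = (1/2)^3, and likewise for blue, so P[monochromatic] = 2·(1/2)^3 = 2^{1 − 3} = 1/4.
By linearity: E[X] = C(9, 3) · 2^{1 − 3} = 84 · 1/4 = 21.
Numerically: E[X] ≈ 21.00000.

E[X] = C(9,3)·2^(1−C(3,2)) = 21 ≈ 21.00000.


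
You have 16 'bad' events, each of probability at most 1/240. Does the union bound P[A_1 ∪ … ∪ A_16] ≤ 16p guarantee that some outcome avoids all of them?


Union bound: P[∪_{i=1}^{16} A_i] ≤ Σ_i P[A_i] ≤ 16·p = 16·(1/240) = 1/15.
Numerically: 1/15 ≈ 0.066667.
Is 1/15 < 1? YES.
Since P[∪ A_i] ≤ 1/15 < 1, the complement has P[∩ A_i^c] ≥ 1 − 1/15 = 14/15 > 0, so some outcome avoids every A_i.

16·p = 1/15 ≈ 0.066667; existence CERTIFIED by the union bound.


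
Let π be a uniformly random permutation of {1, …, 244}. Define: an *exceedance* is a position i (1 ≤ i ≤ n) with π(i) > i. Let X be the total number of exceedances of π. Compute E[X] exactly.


Write X = Σ_{i=1}^{244} X_i, where X_i = 1_{π(i) > i}.
For each fixed i, π(i) is uniform over {1, …, 244} (marginal of a uniform permutation), so P[π(i) > i] = (n − i)/n. Summing: Σ_{i=1}^{244} (n − i)/n = (0 + 1 + … + 243)/244 = 244(244 − 1)/(2·244) = (244 − 1)/2.
Hence E[X] = Σ_{i=1}^{244} (244 − i)/244 = 243/2 ≈ 121.500000.

E[X] = 243/2 = 121.500000.


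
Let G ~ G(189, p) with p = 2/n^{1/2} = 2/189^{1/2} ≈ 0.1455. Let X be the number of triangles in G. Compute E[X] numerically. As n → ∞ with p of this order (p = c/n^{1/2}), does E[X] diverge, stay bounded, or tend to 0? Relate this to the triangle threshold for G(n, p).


Number of potential triangles: C(189, 3) = 1107414.
Each occurs with probability p³ ≈ (0.1455)³ ≈ 3.078912e-03.
By linearity: E[X] = C(189, 3)·p³ ≈ 1107414 · 3.078912e-03 ≈ 3409.6303.
Since α = 1/2 < 1, p = c/n^{1/2} ≫ 1/n is above the triangle threshold p ~ 1/n. Asymptotically E[X] ~ (c³/6)·n^{3(1−α)} = (2³/6)·n^{1.5} → ∞; triangles are abundant w.h.p.

E[X] ≈ 3409.6303; in regime p = Θ(1/n^{1/2}) E[X] diverges (above the triangle threshold p ~ 1/n).


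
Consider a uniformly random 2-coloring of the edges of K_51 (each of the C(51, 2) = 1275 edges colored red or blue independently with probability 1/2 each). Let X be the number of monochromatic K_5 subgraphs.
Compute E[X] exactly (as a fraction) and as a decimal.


Let X = Σ_S X_S over the C(51, 5) = 2349060 subsets S of size 5, where X_S = 1 if the K_5 on S is monochromatic.
For a fixed S, the K_5 on S has C(5, 2) = 10 edges. P[all 10 edges red] = (1/2)^10, and likewise for blue, so P[monochromatic] = 2·(1/2)^10 = 2^{1 − 10} = 1/512.
By linearity of expectation: E[X] = C(51, 5) · 2^{1 − 10} = 2349060 · 1/512 = 587265/128.
Numerically: E[X] ≈ 4588.00781.

E[X] = C(51,5)·2^(1−C(5,2)) = 587265/128 ≈ 4588.00781.


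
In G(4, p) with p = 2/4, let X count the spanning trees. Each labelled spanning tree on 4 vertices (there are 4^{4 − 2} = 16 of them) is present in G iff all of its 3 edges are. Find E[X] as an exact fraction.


K_4 has 4^{4 − 2} = 16 labelled spanning trees.
For each such spanning tree H, let X_H = 1 if all 3 edges of H are present in G. Then P[X_H = 1] = p^{3} = (1/2)^{3} = 1/8.
Summing the indicators: E[X] = Σ_H E[X_H] = 16 · p^{3} = 16 · 1/8 = 2.
Numerically: E[X] ≈ 2.

E[X] = 16 · (1/2)^{3} = 2 ≈ 2.


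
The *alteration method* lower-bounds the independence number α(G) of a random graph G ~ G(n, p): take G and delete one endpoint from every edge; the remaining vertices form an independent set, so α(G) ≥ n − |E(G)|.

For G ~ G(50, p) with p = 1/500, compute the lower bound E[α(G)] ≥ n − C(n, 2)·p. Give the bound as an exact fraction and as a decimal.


E[|E(G)|] = C(50, 2)·p = 1225 · (1/500) = 49/20.
E[α(G)] ≥ n − E[|E(G)|] = 50 − 49/20 = 951/20.
Numerically: ≈ 47.550.
(This is only a lower bound; the true E[α(G)] may be larger.)

E[α(G)] ≥ 951/20 ≈ 47.550.


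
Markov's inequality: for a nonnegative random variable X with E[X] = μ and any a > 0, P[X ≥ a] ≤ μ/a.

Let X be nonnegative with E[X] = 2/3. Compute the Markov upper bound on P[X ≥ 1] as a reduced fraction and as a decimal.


μ = E[X] = 2/3, a = 1.
Markov: P[X ≥ 1] ≤ μ/a = (2/3)/1 = 2/3.
Numerically: ≈ 0.66667.
(Since a = 1 > μ = 0.66667, the bound 2/3 is < 1 and informative.)

P[X ≥ 1] ≤ 2/3 ≈ 0.66667.


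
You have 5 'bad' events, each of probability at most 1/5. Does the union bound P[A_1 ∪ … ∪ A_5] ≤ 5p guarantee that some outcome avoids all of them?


Union bound: P[∪_{i=1}^{5} A_i] ≤ Σ_i P[A_i] ≤ 5·p = 5·(1/5) = 1.
Numerically: 1 ≈ 1.000000.
Is 1 < 1? NO.
Since the bound 1 is ≥ 1, the union bound is uninformative here; it does NOT by itself certify existence.

5·p = 1 ≈ 1.000000; existence NOT certified by the union bound.


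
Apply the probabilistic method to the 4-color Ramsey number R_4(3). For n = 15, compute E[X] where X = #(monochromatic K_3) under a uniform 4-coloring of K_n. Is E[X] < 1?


E[X] = C(15, 3) · 4^{1 − 3} = 455 · 4^{−2} = 455/16.
As a reduced fraction: E[X] = 455/16 ≈ 28.4375.
Is E[X] < 1? NO.
Since E[X] ≥ 1, the first-moment bound is inconclusive at n = 15; it does NOT by itself certify R_4(3) > 15.

E[X] = 455/16 ≈ 28.4375; E[X] ≥ 1; first-moment method inconclusive here.


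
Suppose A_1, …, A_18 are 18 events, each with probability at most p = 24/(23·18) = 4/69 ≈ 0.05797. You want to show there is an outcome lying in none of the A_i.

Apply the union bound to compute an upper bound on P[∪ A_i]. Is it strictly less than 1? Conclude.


Union bound: P[∪_{i=1}^{18} A_i] ≤ Σ_i P[A_i] ≤ 18·p = 18·(4/69) = 24/23.
Numerically: 24/23 ≈ 1.04348.
Is 24/23 < 1? NO.
Since the bound 24/23 is ≥ 1, the union bound is uninformative here; it does NOT by itself certify existence.

18·p = 24/23 ≈ 1.04348; existence NOT certified by the union bound.


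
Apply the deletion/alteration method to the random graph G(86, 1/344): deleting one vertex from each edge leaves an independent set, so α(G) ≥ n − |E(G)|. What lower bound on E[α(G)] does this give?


E[|E(G)|] = C(86, 2)·p = 3655 · (1/344) = 85/8.
E[α(G)] ≥ n − E[|E(G)|] = 86 − 85/8 = 603/8.
Numerically: ≈ 75.375000.
(This is only a lower bound; the true E[α(G)] may be larger.)

E[α(G)] ≥ 603/8 ≈ 75.375000.


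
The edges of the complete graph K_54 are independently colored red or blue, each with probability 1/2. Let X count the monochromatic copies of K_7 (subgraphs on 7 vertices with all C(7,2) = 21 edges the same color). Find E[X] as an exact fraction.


Let X = Σ_S X_S over the C(54, 7) = 177100560 subsets S of size 7, where X_S = 1 if the K_7 on S is monochromatic.
For a fixed S, the K_7 on S has C(7, 2) = 21 edges. P[all 21 edges red] = (1/2)^21, and likewise for blue, so P[monochromatic] = 2·(1/2)^21 = 2^{1 − 21} = 1/1048576.
Summing: E[X] = C(54, 7) · 2^{1 − 21} = 177100560 · 1/1048576 = 11068785/65536.
Numerically: E[X] ≈ 168.8963.

E[X] = C(54,7)·2^(1−C(7,2)) = 11068785/65536 ≈ 168.8963.


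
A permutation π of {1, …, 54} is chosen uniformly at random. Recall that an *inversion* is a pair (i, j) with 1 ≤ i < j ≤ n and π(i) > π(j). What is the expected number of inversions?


Write X = Σ X_I over the C(54, 2) = 1431 pairs i < j, with X_I the indicator of one inversion.
There are 1431 indicators.
For each fixed pair i < j, the values π(i) and π(j) are two distinct elements of {1, …, 54} in uniformly random order; by symmetry P[π(i) > π(j)] = 1/2.
By linearity: E[X] = 1431 · (1/2) = C(54, 2) · (1/2) = 1431/2 = 1431/2 ≈ 715.500000.

E[X] = 1431/2 = 715.500000.


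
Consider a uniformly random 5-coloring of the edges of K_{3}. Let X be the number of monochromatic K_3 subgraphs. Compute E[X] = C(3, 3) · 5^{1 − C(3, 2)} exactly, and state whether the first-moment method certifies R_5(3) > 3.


E[X] = C(3, 3) · 5^{1 − 3} = 1 · 5^{−2} = 1/25.
As a reduced fraction: E[X] = 1/25 ≈ 0.040.
Is E[X] < 1? YES.
Since E[X] < 1, there exists a 5-coloring of K_{3} with no monochromatic K_3; hence R_5(3) > 3.

E[X] = 1/25 ≈ 0.040; E[X] < 1, so R_5(3) > 3.


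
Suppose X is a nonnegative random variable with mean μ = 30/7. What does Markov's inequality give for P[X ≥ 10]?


μ = E[X] = 30/7, a = 10.
Markov: P[X ≥ 10] ≤ μ/a = (30/7)/10 = 3/7.
Numerically: ≈ 0.42857.
(Since a = 10 > μ = 4.28571, the bound 3/7 is < 1 and informative.)

P[X ≥ 10] ≤ 3/7 ≈ 0.42857.


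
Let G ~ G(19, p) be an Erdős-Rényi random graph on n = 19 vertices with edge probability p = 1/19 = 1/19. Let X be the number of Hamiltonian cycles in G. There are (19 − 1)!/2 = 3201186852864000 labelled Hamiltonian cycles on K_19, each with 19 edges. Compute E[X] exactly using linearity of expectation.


K_19 has (19 − 1)!/2 = 3201186852864000 labelled Hamiltonian cycles.
For each such Hamiltonian cycle H, let X_H = 1 if all 19 edges of H are present in G. Then P[X_H = 1] = p^{19} = (1/19)^{19} = 1/1978419655660313589123979.
By linearity of expectation: E[X] = Σ_H E[X_H] = 3201186852864000 · p^{19} = 3201186852864000 · 1/1978419655660313589123979 = 3201186852864000/1978419655660313589123979.
Numerically: E[X] ≈ 1.6181e-09.

E[X] = 3201186852864000 · (1/19)^{19} = 3201186852864000/1978419655660313589123979 ≈ 1.6181e-09.


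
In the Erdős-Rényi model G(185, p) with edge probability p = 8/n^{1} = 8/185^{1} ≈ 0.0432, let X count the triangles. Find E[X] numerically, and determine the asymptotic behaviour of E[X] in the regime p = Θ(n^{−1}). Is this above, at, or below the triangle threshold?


Number of potential triangles: C(185, 3) = 1038220.
Each occurs with probability p³ ≈ (0.0432)³ ≈ 8.08639e-05.
By linearity: E[X] = C(185, 3)·p³ ≈ 1038220 · 8.08639e-05 ≈ 83.955.
Here α = 1, so p = 8/n is exactly at the triangle threshold p ~ 1/n. Asymptotically E[X] → c³/6 = 8³/6 = 256/3 ≈ 85.333, a bounded constant. In this regime the triangle count is asymptotically Poisson(c³/6).

E[X] ≈ 83.955; in regime p = Θ(1/n^{1}) E[X] stays bounded (at the triangle threshold p ~ 1/n).


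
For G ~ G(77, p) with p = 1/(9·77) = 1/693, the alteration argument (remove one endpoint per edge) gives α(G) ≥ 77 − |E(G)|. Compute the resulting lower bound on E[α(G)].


E[|E(G)|] = C(77, 2)·p = 2926 · (1/693) = 38/9.
E[α(G)] ≥ n − E[|E(G)|] = 77 − 38/9 = 655/9.
Numerically: ≈ 72.777778.
(This is only a lower bound; the true E[α(G)] may be larger.)

E[α(G)] ≥ 655/9 ≈ 72.777778.


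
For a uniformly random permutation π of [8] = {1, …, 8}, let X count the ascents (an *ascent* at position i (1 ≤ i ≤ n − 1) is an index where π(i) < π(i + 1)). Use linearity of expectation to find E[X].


Write X = Σ X_I over i = 1, …, 7, with X_I the indicator of one ascent.
There are 7 indicators.
For each fixed i, the pair (π(i), π(i+1)) is a uniformly random ordered pair of distinct values from {1, …, 8}; by symmetry P[π(i) < π(i+1)] = 1/2.
By linearity: E[X] = 7 · (1/2) = (8 − 1) · (1/2) = 7/2 ≈ 3.50000.

E[X] = 7/2 = 3.50000.


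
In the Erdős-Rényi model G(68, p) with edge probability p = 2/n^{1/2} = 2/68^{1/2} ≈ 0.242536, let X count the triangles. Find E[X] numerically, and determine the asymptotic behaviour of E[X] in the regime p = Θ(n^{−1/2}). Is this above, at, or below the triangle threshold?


Number of potential triangles: C(68, 3) = 50116.
Each occurs with probability p³ ≈ (0.242536)³ ≈ 1.42668015e-02.
By linearity: E[X] = C(68, 3)·p³ ≈ 50116 · 1.42668015e-02 ≈ 714.995023.
Since α = 1/2 < 1, p = c/n^{1/2} ≫ 1/n is above the triangle threshold p ~ 1/n. Asymptotically E[X] ~ (c³/6)·n^{3(1−α)} = (2³/6)·n^{1.5} → ∞; triangles are abundant w.h.p.

E[X] ≈ 714.995023; in regime p = Θ(1/n^{1/2}) E[X] diverges (above the triangle threshold p ~ 1/n).


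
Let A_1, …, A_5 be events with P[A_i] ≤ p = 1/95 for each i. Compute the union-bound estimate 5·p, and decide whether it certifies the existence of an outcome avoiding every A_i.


Union bound: P[∪_{i=1}^{5} A_i] ≤ Σ_i P[A_i] ≤ 5·p = 5·(1/95) = 1/19.
Numerically: 1/19 ≈ 0.053.
Is 1/19 < 1? YES.
Since P[∪ A_i] ≤ 1/19 < 1, the complement has P[∩ A_i^c] ≥ 1 − 1/19 = 18/19 > 0, so some outcome avoids every A_i.

5·p = 1/19 ≈ 0.053; existence CERTIFIED by the union bound.


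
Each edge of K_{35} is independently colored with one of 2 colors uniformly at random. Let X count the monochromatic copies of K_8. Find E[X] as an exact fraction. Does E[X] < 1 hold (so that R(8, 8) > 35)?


E[X] = C(35, 8) · 2^{1 − 28} = 23535820 · 2^{−27} = 23535820/134217728.
As a reduced fraction: E[X] = 5883955/33554432 ≈ 0.1753555.
Is E[X] < 1? YES.
Since E[X] < 1, there exists a 2-coloring of K_{35} with no monochromatic K_8; hence R(8, 8) > 35.

E[X] = 5883955/33554432 ≈ 0.1753555; E[X] < 1, so R(8, 8) > 35.


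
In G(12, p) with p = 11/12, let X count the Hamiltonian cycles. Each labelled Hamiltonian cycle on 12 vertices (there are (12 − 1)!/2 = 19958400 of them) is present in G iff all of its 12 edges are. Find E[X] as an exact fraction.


K_12 has (12 − 1)!/2 = 19958400 labelled Hamiltonian cycles.
For each such Hamiltonian cycle H, let X_H = 1 if all 12 edges of H are present in G. Then P[X_H = 1] = p^{12} = (11/12)^{12} = 3138428376721/8916100448256.
By linearity: E[X] = Σ_H E[X_H] = 19958400 · p^{12} = 19958400 · 3138428376721/8916100448256 = 6041474625187925/859963392.
Numerically: E[X] ≈ 7.02527e+06.

E[X] = 19958400 · (11/12)^{12} = 6041474625187925/859963392 ≈ 7.02527e+06.


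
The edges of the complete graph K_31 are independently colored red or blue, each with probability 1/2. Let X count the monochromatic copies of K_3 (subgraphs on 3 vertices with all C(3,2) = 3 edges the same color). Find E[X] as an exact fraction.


Let X = Σ_S X_S over the C(31, 3) = 4495 subsets S of size 3, where X_S = 1 if the K_3 on S is monochromatic.
For a fixed S, the K_3 on S has C(3, 2) = 3 edges. P[all 3 edges red] = (1/2)^3, and likewise for blue, so P[monochromatic] = 2·(1/2)^3 = 2^{1 − 3} = 1/4.
Summing: E[X] = C(31, 3) · 2^{1 − 3} = 4495 · 1/4 = 4495/4.
Numerically: E[X] ≈ 1123.75000.

E[X] = C(31,3)·2^(1−C(3,2)) = 4495/4 ≈ 1123.75000.


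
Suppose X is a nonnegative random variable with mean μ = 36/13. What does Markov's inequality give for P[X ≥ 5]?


μ = E[X] = 36/13, a = 5.
Markov: P[X ≥ 5] ≤ μ/a = (36/13)/5 = 36/65.
Numerically: ≈ 0.5538.
(Since a = 5 > μ = 2.7692, the bound 36/65 is < 1 and informative.)

P[X ≥ 5] ≤ 36/65 ≈ 0.5538.


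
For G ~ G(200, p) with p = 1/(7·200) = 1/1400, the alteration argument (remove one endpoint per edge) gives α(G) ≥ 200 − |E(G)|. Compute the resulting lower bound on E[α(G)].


E[|E(G)|] = C(200, 2)·p = 19900 · (1/1400) = 199/14.
E[α(G)] ≥ n − E[|E(G)|] = 200 − 199/14 = 2601/14.
Numerically: ≈ 185.78571.
(This is only a lower bound; the true E[α(G)] may be larger.)

E[α(G)] ≥ 2601/14 ≈ 185.78571.


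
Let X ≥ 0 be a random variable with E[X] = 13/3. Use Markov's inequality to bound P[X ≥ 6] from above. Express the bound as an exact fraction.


μ = E[X] = 13/3, a = 6.
Markov: P[X ≥ 6] ≤ μ/a = (13/3)/6 = 13/18.
Numerically: ≈ 0.72222.
(Since a = 6 > μ = 4.33333, the bound 13/18 is < 1 and informative.)

P[X ≥ 6] ≤ 13/18 ≈ 0.72222.


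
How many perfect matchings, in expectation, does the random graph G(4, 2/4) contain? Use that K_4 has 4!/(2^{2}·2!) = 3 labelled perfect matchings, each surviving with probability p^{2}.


K_4 has 4!/(2^{2}·2!) = 3 labelled perfect matchings.
For each such perfect matching H, let X_H = 1 if all 2 edges of H are present in G. Then P[X_H = 1] = p^{2} = (1/2)^{2} = 1/4.
By linearity: E[X] = Σ_H E[X_H] = 3 · p^{2} = 3 · 1/4 = 3/4.
Numerically: E[X] ≈ 0.75.

E[X] = 3 · (1/2)^{2} = 3/4 ≈ 0.75.


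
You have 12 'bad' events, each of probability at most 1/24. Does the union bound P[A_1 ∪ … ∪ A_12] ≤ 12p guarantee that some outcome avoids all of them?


Union bound: P[∪_{i=1}^{12} A_i] ≤ Σ_i P[A_i] ≤ 12·p = 12·(1/24) = 1/2.
Numerically: 1/2 ≈ 0.5000000.
Is 1/2 < 1? YES.
Since P[∪ A_i] ≤ 1/2 < 1, the complement has P[∩ A_i^c] ≥ 1 − 1/2 = 1/2 > 0, so some outcome avoids every A_i.

12·p = 1/2 ≈ 0.5000000; existence CERTIFIED by the union bound.


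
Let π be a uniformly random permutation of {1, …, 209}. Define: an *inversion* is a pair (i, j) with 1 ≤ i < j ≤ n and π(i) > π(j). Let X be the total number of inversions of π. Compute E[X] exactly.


Write X = Σ X_I over the C(209, 2) = 21736 pairs i < j, with X_I the indicator of one inversion.
There are 21736 indicators.
For each fixed pair i < j, the values π(i) and π(j) are two distinct elements of {1, …, 209} in uniformly random order; by symmetry P[π(i) > π(j)] = 1/2.
By linearity: E[X] = 21736 · (1/2) = C(209, 2) · (1/2) = 21736/2 = 10868 ≈ 10868.00000.

E[X] = 10868 = 10868.00000.


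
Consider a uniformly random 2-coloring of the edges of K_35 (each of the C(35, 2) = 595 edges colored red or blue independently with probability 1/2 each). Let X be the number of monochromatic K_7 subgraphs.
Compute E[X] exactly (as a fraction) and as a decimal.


Let X = Σ_S X_S over the C(35, 7) = 6724520 subsets S of size 7, where X_S = 1 if the K_7 on S is monochromatic.
For a fixed S, the K_7 on S has C(7, 2) = 21 edges. P[all 21 edges red] = (1/2)^21, and likewise for blue, so P[monochromatic] = 2·(1/2)^21 = 2^{1 − 21} = 1/1048576.
By linearity of expectation: E[X] = C(35, 7) · 2^{1 − 21} = 6724520 · 1/1048576 = 840565/131072.
Numerically: E[X] ≈ 6.413.

E[X] = C(35,7)·2^(1−C(7,2)) = 840565/131072 ≈ 6.413.


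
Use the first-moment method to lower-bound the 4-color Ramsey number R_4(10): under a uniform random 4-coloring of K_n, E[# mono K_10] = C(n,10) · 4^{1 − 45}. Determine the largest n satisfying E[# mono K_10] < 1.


We need C(n, 10) · 4^{1 − 45} < 1, i.e. C(n, 10) < 4^{45 − 1} = 309485009821345068724781056.
Check values of n near the boundary:
  n = 2019: C(2019, 10) = 303322949179835278009229628; 303322949179835278009229628 < 309485009821345068724781056? YES
  n = 2020: C(2020, 10) = 304832018578739931133653656; 304832018578739931133653656 < 309485009821345068724781056? YES
  n = 2021: C(2021, 10) = 306347841644770462864800616; 306347841644770462864800616 < 309485009821345068724781056? YES
  n = 2022: C(2022, 10) = 307870445231474093395937796; 307870445231474093395937796 < 309485009821345068724781056? YES
  n = 2023: C(2023, 10) = 309399856285778485315440716; 309399856285778485315440716 < 309485009821345068724781056? YES
  n = 2024: C(2024, 10) = 310936101848269937576192656; 310936101848269937576192656 < 309485009821345068724781056? NO
  n = 2025: C(2025, 10) = 312479209053472269772600560; 312479209053472269772600560 < 309485009821345068724781056? NO
The largest n with C(n, 10) < 309485009821345068724781056 is n = 2023 (where E[X] = 77349964071444621328860179/77371252455336267181195264 ≈ 0.9997249). Hence R_4(10) > 2023, i.e. R_4(10) ≥ 2024.

Largest n = 2023; hence R_4(10) > 2023.


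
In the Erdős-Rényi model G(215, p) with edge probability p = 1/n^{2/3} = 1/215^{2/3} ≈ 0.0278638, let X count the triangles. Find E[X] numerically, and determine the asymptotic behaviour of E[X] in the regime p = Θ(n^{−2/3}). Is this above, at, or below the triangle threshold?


Number of potential triangles: C(215, 3) = 1633355.
Each occurs with probability p³ ≈ (0.0278638)³ ≈ 2.16333153e-05.
By linearity: E[X] = C(215, 3)·p³ ≈ 1633355 · 2.16333153e-05 ≈ 35.334884.
Since α = 2/3 < 1, p = c/n^{2/3} ≫ 1/n is above the triangle threshold p ~ 1/n. Asymptotically E[X] ~ (c³/6)·n^{3(1−α)} = (1³/6)·n^{1} → ∞; triangles are abundant w.h.p.

E[X] ≈ 35.334884; in regime p = Θ(1/n^{2/3}) E[X] diverges (above the triangle threshold p ~ 1/n).


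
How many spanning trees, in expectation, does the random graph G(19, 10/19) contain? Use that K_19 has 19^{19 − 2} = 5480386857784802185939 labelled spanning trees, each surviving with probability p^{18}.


K_19 has 19^{19 − 2} = 5480386857784802185939 labelled spanning trees.
For each such spanning tree H, let X_H = 1 if all 18 edges of H are present in G. Then P[X_H = 1] = p^{18} = (10/19)^{18} = 1000000000000000000/104127350297911241532841.
By linearity: E[X] = Σ_H E[X_H] = 5480386857784802185939 · p^{18} = 5480386857784802185939 · 1000000000000000000/104127350297911241532841 = 1000000000000000000/19.
Numerically: E[X] ≈ 5.263e+16.

E[X] = 5480386857784802185939 · (10/19)^{18} = 1000000000000000000/19 ≈ 5.263e+16.


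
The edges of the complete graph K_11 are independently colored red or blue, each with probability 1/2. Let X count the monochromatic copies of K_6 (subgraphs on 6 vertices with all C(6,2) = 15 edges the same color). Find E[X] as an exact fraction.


Let X = Σ_S X_S over the C(11, 6) = 462 subsets S of size 6, where X_S = 1 if the K_6 on S is monochromatic.
For a fixed S, the K_6 on S has C(6, 2) = 15 edges. P[all 15 edges red] = (1/2)^15, and likewise for blue, so P[monochromatic] = 2·(1/2)^15 = 2^{1 − 15} = 1/16384.
By linearity: E[X] = C(11, 6) · 2^{1 − 15} = 462 · 1/16384 = 231/8192.
Numerically: E[X] ≈ 0.028198.

E[X] = C(11,6)·2^(1−C(6,2)) = 231/8192 ≈ 0.028198.


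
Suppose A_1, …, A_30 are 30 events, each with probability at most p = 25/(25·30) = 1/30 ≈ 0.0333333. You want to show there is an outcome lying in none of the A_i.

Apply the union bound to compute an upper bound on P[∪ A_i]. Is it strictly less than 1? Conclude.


Union bound: P[∪_{i=1}^{30} A_i] ≤ Σ_i P[A_i] ≤ 30·p = 30·(1/30) = 1.
Numerically: 1 ≈ 1.0000000.
Is 1 < 1? NO.
Since the bound 1 is ≥ 1, the union bound is uninformative here; it does NOT by itself certify existence.

30·p = 1 ≈ 1.0000000; existence NOT certified by the union bound.


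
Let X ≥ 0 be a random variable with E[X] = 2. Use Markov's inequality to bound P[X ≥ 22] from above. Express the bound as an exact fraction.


μ = E[X] = 2, a = 22.
Markov: P[X ≥ 22] ≤ μ/a = (2)/22 = 1/11.
Numerically: ≈ 0.09091.
(Since a = 22 > μ = 2.00000, the bound 1/11 is < 1 and informative.)

P[X ≥ 22] ≤ 1/11 ≈ 0.09091.


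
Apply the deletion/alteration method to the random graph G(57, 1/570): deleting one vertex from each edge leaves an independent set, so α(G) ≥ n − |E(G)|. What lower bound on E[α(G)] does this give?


E[|E(G)|] = C(57, 2)·p = 1596 · (1/570) = 14/5.
E[α(G)] ≥ n − E[|E(G)|] = 57 − 14/5 = 271/5.
Numerically: ≈ 54.2000.
(This is only a lower bound; the true E[α(G)] may be larger.)

E[α(G)] ≥ 271/5 ≈ 54.2000.


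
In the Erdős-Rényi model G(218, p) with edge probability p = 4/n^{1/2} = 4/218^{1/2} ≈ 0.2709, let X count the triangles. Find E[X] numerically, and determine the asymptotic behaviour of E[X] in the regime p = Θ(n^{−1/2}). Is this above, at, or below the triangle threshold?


Number of potential triangles: C(218, 3) = 1703016.
Each occurs with probability p³ ≈ (0.2709)³ ≈ 1.988361e-02.
By linearity: E[X] = C(218, 3)·p³ ≈ 1703016 · 1.988361e-02 ≈ 33862.1058.
Since α = 1/2 < 1, p = c/n^{1/2} ≫ 1/n is above the triangle threshold p ~ 1/n. Asymptotically E[X] ~ (c³/6)·n^{3(1−α)} = (4³/6)·n^{1.5} → ∞; triangles are abundant w.h.p.

E[X] ≈ 33862.1058; in regime p = Θ(1/n^{1/2}) E[X] diverges (above the triangle threshold p ~ 1/n).


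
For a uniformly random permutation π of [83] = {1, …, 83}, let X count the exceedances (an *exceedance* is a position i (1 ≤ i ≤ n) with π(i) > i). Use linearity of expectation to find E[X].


Write X = Σ_{i=1}^{83} X_i, where X_i = 1_{π(i) > i}.
For each fixed i, π(i) is uniform over {1, …, 83} (marginal of a uniform permutation), so P[π(i) > i] = (n − i)/n. Summing: Σ_{i=1}^{83} (n − i)/n = (0 + 1 + … + 82)/83 = 83(83 − 1)/(2·83) = (83 − 1)/2.
Hence E[X] = Σ_{i=1}^{83} (83 − i)/83 = 41 ≈ 41.00000.

E[X] = 41 = 41.00000.


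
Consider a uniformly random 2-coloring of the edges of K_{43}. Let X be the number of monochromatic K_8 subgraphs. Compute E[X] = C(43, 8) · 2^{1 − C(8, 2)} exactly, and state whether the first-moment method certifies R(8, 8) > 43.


E[X] = C(43, 8) · 2^{1 − 28} = 145008513 · 2^{−27} = 145008513/134217728.
As a reduced fraction: E[X] = 145008513/134217728 ≈ 1.0804.
Is E[X] < 1? NO.
Since E[X] ≥ 1, the first-moment bound is inconclusive at n = 43; it does NOT by itself certify R(8, 8) > 43.

E[X] = 145008513/134217728 ≈ 1.0804; E[X] ≥ 1; first-moment method inconclusive here.


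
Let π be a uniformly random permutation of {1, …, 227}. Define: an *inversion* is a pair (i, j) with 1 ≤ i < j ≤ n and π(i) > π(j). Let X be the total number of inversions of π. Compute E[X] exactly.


Write X = Σ X_I over the C(227, 2) = 25651 pairs i < j, with X_I the indicator of one inversion.
There are 25651 indicators.
For each fixed pair i < j, the values π(i) and π(j) are two distinct elements of {1, …, 227} in uniformly random order; by symmetry P[π(i) > π(j)] = 1/2.
By linearity: E[X] = 25651 · (1/2) = C(227, 2) · (1/2) = 25651/2 = 25651/2 ≈ 12825.50000.

E[X] = 25651/2 = 12825.50000.


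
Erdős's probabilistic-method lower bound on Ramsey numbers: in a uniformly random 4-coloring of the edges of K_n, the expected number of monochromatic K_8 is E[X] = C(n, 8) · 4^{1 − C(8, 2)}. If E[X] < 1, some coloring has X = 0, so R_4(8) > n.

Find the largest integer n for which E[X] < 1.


We need C(n, 8) · 4^{1 − 28} < 1, i.e. C(n, 8) < 4^{28 − 1} = 18014398509481984.
Check values of n near the boundary:
  n = 402: C(402, 8) = 15770615726749950; 15770615726749950 < 18014398509481984? YES
  n = 403: C(403, 8) = 16090020602228430; 16090020602228430 < 18014398509481984? YES
  n = 404: C(404, 8) = 16415071523485570; 16415071523485570 < 18014398509481984? YES
  n = 405: C(405, 8) = 16745853821188050; 16745853821188050 < 18014398509481984? YES
  n = 406: C(406, 8) = 17082453897995850; 17082453897995850 < 18014398509481984? YES
  n = 407: C(407, 8) = 17424959239309050; 17424959239309050 < 18014398509481984? YES
  n = 408: C(408, 8) = 17773458424095231; 17773458424095231 < 18014398509481984? YES
  n = 409: C(409, 8) = 18128041135797879; 18128041135797879 < 18014398509481984? NO
  n = 410: C(410, 8) = 18488798173326195; 18488798173326195 < 18014398509481984? NO
  n = 411: C(411, 8) = 18855821462126715; 18855821462126715 < 18014398509481984? NO
The largest n with C(n, 8) < 18014398509481984 is n = 408 (where E[X] = 17773458424095231/18014398509481984 ≈ 0.987). Hence R_4(8) > 408, i.e. R_4(8) ≥ 409.

Largest n = 408; hence R_4(8) > 408.


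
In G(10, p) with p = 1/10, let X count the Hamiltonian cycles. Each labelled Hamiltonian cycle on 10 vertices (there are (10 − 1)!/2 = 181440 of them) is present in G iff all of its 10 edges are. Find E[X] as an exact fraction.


K_10 has (10 − 1)!/2 = 181440 labelled Hamiltonian cycles.
For each such Hamiltonian cycle H, let X_H = 1 if all 10 edges of H are present in G. Then P[X_H = 1] = p^{10} = (1/10)^{10} = 1/10000000000.
By linearity of expectation: E[X] = Σ_H E[X_H] = 181440 · p^{10} = 181440 · 1/10000000000 = 567/31250000.
Numerically: E[X] ≈ 1.81e-05.

E[X] = 181440 · (1/10)^{10} = 567/31250000 ≈ 1.81e-05.


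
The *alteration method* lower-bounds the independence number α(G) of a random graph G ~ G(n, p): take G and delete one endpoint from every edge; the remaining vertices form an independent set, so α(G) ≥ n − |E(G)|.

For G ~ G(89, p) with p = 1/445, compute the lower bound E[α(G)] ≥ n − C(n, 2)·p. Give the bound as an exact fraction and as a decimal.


E[|E(G)|] = C(89, 2)·p = 3916 · (1/445) = 44/5.
E[α(G)] ≥ n − E[|E(G)|] = 89 − 44/5 = 401/5.
Numerically: ≈ 80.200.
(This is only a lower bound; the true E[α(G)] may be larger.)

E[α(G)] ≥ 401/5 ≈ 80.200.


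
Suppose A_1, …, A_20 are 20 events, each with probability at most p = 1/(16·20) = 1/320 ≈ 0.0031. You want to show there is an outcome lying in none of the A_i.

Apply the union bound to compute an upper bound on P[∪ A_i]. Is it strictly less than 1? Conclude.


Union bound: P[∪_{i=1}^{20} A_i] ≤ Σ_i P[A_i] ≤ 20·p = 20·(1/320) = 1/16.
Numerically: 1/16 ≈ 0.0625.
Is 1/16 < 1? YES.
Since P[∪ A_i] ≤ 1/16 < 1, the complement has P[∩ A_i^c] ≥ 1 − 1/16 = 15/16 > 0, so some outcome avoids every A_i.

20·p = 1/16 ≈ 0.0625; existence CERTIFIED by the union bound.


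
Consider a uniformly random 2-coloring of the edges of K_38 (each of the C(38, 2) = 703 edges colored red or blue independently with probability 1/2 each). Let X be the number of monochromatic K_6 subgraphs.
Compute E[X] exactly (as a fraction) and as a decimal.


Let X = Σ_S X_S over the C(38, 6) = 2760681 subsets S of size 6, where X_S = 1 if the K_6 on S is monochromatic.
For a fixed S, the K_6 on S has C(6, 2) = 15 edges. P[all 15 edges red] = (1/2)^15, and likewise for blue, so P[monochromatic] = 2·(1/2)^15 = 2^{1 − 15} = 1/16384.
By linearity: E[X] = C(38, 6) · 2^{1 − 15} = 2760681 · 1/16384 = 2760681/16384.
Numerically: E[X] ≈ 168.499.

E[X] = C(38,6)·2^(1−C(6,2)) = 2760681/16384 ≈ 168.499.


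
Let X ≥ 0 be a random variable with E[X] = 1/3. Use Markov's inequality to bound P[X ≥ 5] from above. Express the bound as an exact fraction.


μ = E[X] = 1/3, a = 5.
Markov: P[X ≥ 5] ≤ μ/a = (1/3)/5 = 1/15.
Numerically: ≈ 0.066667.
(Since a = 5 > μ = 0.333333, the bound 1/15 is < 1 and informative.)

P[X ≥ 5] ≤ 1/15 ≈ 0.066667.


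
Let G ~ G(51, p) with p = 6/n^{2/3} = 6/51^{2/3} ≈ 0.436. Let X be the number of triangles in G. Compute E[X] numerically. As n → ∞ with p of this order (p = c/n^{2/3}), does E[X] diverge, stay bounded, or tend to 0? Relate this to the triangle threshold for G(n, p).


Number of potential triangles: C(51, 3) = 20825.
Each occurs with probability p³ ≈ (0.436)³ ≈ 8.30450e-02.
By linearity: E[X] = C(51, 3)·p³ ≈ 20825 · 8.30450e-02 ≈ 1729.412.
Since α = 2/3 < 1, p = c/n^{2/3} ≫ 1/n is above the triangle threshold p ~ 1/n. Asymptotically E[X] ~ (c³/6)·n^{3(1−α)} = (6³/6)·n^{1} → ∞; triangles are abundant w.h.p.

E[X] ≈ 1729.412; in regime p = Θ(1/n^{2/3}) E[X] diverges (above the triangle threshold p ~ 1/n).


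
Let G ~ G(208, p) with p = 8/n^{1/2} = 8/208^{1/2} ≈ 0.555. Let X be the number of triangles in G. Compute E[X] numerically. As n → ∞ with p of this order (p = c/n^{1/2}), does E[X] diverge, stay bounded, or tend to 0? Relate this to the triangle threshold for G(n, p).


Number of potential triangles: C(208, 3) = 1478256.
Each occurs with probability p³ ≈ (0.555)³ ≈ 1.70677e-01.
By linearity: E[X] = C(208, 3)·p³ ≈ 1478256 · 1.70677e-01 ≈ 252304.275.
Since α = 1/2 < 1, p = c/n^{1/2} ≫ 1/n is above the triangle threshold p ~ 1/n. Asymptotically E[X] ~ (c³/6)·n^{3(1−α)} = (8³/6)·n^{1.5} → ∞; triangles are abundant w.h.p.

E[X] ≈ 252304.275; in regime p = Θ(1/n^{1/2}) E[X] diverges (above the triangle threshold p ~ 1/n).


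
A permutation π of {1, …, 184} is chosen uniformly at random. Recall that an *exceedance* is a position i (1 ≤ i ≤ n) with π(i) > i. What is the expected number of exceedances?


Write X = Σ_{i=1}^{184} X_i, where X_i = 1_{π(i) > i}.
For each fixed i, π(i) is uniform over {1, …, 184} (marginal of a uniform permutation), so P[π(i) > i] = (n − i)/n. Summing: Σ_{i=1}^{184} (n − i)/n = (0 + 1 + … + 183)/184 = 184(184 − 1)/(2·184) = (184 − 1)/2.
Hence E[X] = Σ_{i=1}^{184} (184 − i)/184 = 183/2 ≈ 91.5000.

E[X] = 183/2 = 91.5000.


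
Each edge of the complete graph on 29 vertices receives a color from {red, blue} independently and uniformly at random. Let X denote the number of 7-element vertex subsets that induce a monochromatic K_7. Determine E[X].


Let X = Σ_S X_S over the C(29, 7) = 1560780 subsets S of size 7, where X_S = 1 if the K_7 on S is monochromatic.
For a fixed S, the K_7 on S has C(7, 2) = 21 edges. P[all 21 edges red] = (1/2)^21, and likewise for blue, so P[monochromatic] = 2·(1/2)^21 = 2^{1 − 21} = 1/1048576.
By linearity: E[X] = C(29, 7) · 2^{1 − 21} = 1560780 · 1/1048576 = 390195/262144.
Numerically: E[X] ≈ 1.48848.

E[X] = C(29,7)·2^(1−C(7,2)) = 390195/262144 ≈ 1.48848.


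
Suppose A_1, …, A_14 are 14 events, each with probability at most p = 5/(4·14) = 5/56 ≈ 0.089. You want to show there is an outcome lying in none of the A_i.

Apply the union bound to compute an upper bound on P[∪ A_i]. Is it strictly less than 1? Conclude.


Union bound: P[∪_{i=1}^{14} A_i] ≤ Σ_i P[A_i] ≤ 14·p = 14·(5/56) = 5/4.
Numerically: 5/4 ≈ 1.250.
Is 5/4 < 1? NO.
Since the bound 5/4 is ≥ 1, the union bound is uninformative here; it does NOT by itself certify existence.

14·p = 5/4 ≈ 1.250; existence NOT certified by the union bound.


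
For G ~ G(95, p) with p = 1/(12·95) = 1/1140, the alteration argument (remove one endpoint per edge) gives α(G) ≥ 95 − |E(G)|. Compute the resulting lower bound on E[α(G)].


E[|E(G)|] = C(95, 2)·p = 4465 · (1/1140) = 47/12.
E[α(G)] ≥ n − E[|E(G)|] = 95 − 47/12 = 1093/12.
Numerically: ≈ 91.08333.
(This is only a lower bound; the true E[α(G)] may be larger.)

E[α(G)] ≥ 1093/12 ≈ 91.08333.


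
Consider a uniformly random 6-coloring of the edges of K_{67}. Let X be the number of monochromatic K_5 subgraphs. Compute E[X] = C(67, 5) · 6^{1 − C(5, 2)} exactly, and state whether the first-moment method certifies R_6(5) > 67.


E[X] = C(67, 5) · 6^{1 − 10} = 9657648 · 6^{−9} = 9657648/10077696.
As a reduced fraction: E[X] = 67067/69984 ≈ 0.9583190.
Is E[X] < 1? YES.
Since E[X] < 1, there exists a 6-coloring of K_{67} with no monochromatic K_5; hence R_6(5) > 67.

E[X] = 67067/69984 ≈ 0.9583190; E[X] < 1, so R_6(5) > 67.


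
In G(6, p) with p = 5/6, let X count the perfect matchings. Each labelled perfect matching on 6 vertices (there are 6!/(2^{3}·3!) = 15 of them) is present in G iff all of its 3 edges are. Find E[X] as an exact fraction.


K_6 has 6!/(2^{3}·3!) = 15 labelled perfect matchings.
For each such perfect matching H, let X_H = 1 if all 3 edges of H are present in G. Then P[X_H = 1] = p^{3} = (5/6)^{3} = 125/216.
By linearity of expectation: E[X] = Σ_H E[X_H] = 15 · p^{3} = 15 · 125/216 = 625/72.
Numerically: E[X] ≈ 8.68056.

E[X] = 15 · (5/6)^{3} = 625/72 ≈ 8.68056.


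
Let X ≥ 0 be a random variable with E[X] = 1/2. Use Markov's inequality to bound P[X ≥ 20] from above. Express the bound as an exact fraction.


μ = E[X] = 1/2, a = 20.
Markov: P[X ≥ 20] ≤ μ/a = (1/2)/20 = 1/40.
Numerically: ≈ 0.025.
(Since a = 20 > μ = 0.500, the bound 1/40 is < 1 and informative.)

P[X ≥ 20] ≤ 1/40 ≈ 0.025.


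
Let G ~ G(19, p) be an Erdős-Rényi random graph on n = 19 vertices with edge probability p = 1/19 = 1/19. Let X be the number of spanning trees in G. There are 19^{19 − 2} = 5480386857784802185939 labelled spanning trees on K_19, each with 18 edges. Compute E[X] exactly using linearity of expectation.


K_19 has 19^{19 − 2} = 5480386857784802185939 labelled spanning trees.
For each such spanning tree H, let X_H = 1 if all 18 edges of H are present in G. Then P[X_H = 1] = p^{18} = (1/19)^{18} = 1/104127350297911241532841.
By linearity: E[X] = Σ_H E[X_H] = 5480386857784802185939 · p^{18} = 5480386857784802185939 · 1/104127350297911241532841 = 1/19.
Numerically: E[X] ≈ 0.05263.

E[X] = 5480386857784802185939 · (1/19)^{18} = 1/19 ≈ 0.05263.


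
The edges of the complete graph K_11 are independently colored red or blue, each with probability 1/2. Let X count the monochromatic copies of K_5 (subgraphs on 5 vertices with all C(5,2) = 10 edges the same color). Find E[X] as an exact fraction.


Let X = Σ_S X_S over the C(11, 5) = 462 subsets S of size 5, where X_S = 1 if the K_5 on S is monochromatic.
For a fixed S, the K_5 on S has C(5, 2) = 10 edges. P[all 10 edges red] = (1/2)^10, and likewise for blue, so P[monochromatic] = 2·(1/2)^10 = 2^{1 − 10} = 1/512.
By linearity: E[X] = C(11, 5) · 2^{1 − 10} = 462 · 1/512 = 231/256.
Numerically: E[X] ≈ 0.90234.

E[X] = C(11,5)·2^(1−C(5,2)) = 231/256 ≈ 0.90234.


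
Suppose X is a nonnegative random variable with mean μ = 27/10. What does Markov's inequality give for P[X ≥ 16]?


μ = E[X] = 27/10, a = 16.
Markov: P[X ≥ 16] ≤ μ/a = (27/10)/16 = 27/160.
Numerically: ≈ 0.168750.
(Since a = 16 > μ = 2.700000, the bound 27/160 is < 1 and informative.)

P[X ≥ 16] ≤ 27/160 ≈ 0.168750.


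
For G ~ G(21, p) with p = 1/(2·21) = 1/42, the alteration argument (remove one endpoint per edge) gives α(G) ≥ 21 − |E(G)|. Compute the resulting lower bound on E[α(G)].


E[|E(G)|] = C(21, 2)·p = 210 · (1/42) = 5.
E[α(G)] ≥ n − E[|E(G)|] = 21 − 5 = 16.
Numerically: ≈ 16.000000.
(This is only a lower bound; the true E[α(G)] may be larger.)

E[α(G)] ≥ 16 ≈ 16.000000.


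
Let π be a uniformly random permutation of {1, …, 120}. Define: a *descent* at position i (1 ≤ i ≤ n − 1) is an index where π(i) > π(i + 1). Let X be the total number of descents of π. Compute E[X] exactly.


Write X = Σ X_I over i = 1, …, 119, with X_I the indicator of one descent.
There are 119 indicators.
For each fixed i, the pair (π(i), π(i+1)) is a uniformly random ordered pair of distinct values from {1, …, 120}; by symmetry P[π(i) > π(i+1)] = 1/2.
By linearity: E[X] = 119 · (1/2) = (120 − 1) · (1/2) = 119/2 ≈ 59.500.

E[X] = 119/2 = 59.500.


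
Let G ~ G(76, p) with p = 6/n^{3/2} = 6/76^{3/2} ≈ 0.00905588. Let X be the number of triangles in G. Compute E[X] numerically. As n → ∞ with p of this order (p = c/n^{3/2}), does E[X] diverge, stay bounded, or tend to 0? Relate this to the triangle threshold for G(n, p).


Number of potential triangles: C(76, 3) = 70300.
Each occurs with probability p³ ≈ (0.00905588)³ ≈ 7.42664365e-07.
By linearity: E[X] = C(76, 3)·p³ ≈ 70300 · 7.42664365e-07 ≈ 0.052209.
Since α = 3/2 > 1, p = c/n^{3/2} = o(1/n) is below the triangle threshold p ~ 1/n. Asymptotically E[X] ~ (c³/6)·n^{3(1−α)} = (6³/6)·n^{-1.5} → 0, so by Markov's inequality G has no triangles w.h.p.

E[X] ≈ 0.052209; in regime p = Θ(1/n^{3/2}) E[X] tends to 0 (below the triangle threshold p ~ 1/n).
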